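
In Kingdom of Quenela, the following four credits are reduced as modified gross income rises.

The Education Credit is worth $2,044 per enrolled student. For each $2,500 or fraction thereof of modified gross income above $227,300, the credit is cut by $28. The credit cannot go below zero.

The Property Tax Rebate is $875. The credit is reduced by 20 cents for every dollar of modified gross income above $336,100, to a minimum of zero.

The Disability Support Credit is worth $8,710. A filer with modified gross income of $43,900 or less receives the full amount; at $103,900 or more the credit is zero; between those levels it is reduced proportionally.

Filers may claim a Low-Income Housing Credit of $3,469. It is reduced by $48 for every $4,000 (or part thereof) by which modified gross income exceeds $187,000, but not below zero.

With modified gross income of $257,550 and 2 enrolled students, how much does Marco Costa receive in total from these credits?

Education Credit: base = 2 × $2,044 = $4,088. income exceeds $227,300 by $30,250, which is 13 full-or-partial $2,500 increments; reduction = 13 × $28 = $364, leaving $3,724.
Property Tax Rebate: $257,550 is at or below the $336,100 threshold, so the full $875 applies.
Disability Support Credit: $257,550 is at or above $103,900, so the credit is $0.
Low-Income Housing Credit: income exceeds $187,000 by $70,550, which is 18 full-or-partial $4,000 increments; reduction = 18 × $48 = $864, leaving $2,605.
Total: $3,724 + $875 + $0 + $2,605 = $7,204.

$7,204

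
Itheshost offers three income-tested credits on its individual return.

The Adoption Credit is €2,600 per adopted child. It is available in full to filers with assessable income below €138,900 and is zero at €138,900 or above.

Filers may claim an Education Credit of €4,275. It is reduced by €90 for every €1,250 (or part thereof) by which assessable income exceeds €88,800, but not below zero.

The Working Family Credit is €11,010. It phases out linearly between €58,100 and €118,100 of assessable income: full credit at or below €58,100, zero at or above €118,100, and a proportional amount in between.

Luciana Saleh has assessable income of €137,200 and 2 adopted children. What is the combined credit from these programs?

Adoption Credit: base = 2 × €2,600 = €5,200. €137,200 is below the €138,900 cutoff, so the full €5,200 applies.
Education Credit: income exceeds €88,800 by €48,400, which is 39 full-or-partial €1,250 increments; reduction = 39 × €90 = €3,510, leaving €765.
Working Family Credit: €137,200 is at or above €118,100, so the credit is €0.
Total: €5,200 + €765 + €0 = €5,965.

€5,965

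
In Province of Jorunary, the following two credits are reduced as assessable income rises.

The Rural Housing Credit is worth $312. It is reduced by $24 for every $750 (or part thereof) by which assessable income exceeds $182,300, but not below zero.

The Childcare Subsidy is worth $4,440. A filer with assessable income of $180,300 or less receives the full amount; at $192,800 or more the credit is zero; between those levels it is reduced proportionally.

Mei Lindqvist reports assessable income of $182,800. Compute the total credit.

Rural Housing Credit: income exceeds $182,300 by $500, which is 1 full-or-partial $750 increment; reduction = 1 × $24 = $24, leaving $288.
Childcare Subsidy: $182,800 is $2,500 into a $12,500 phase-out range, leaving 10,000/12,500 of the credit: $4,440 × 10,000/12,500 = $3,552.
Total: $288 + $3,552 = $3,840.

$3,840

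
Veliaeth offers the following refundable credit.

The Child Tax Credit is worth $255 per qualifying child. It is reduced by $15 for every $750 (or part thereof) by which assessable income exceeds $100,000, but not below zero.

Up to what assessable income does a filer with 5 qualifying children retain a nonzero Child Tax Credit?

$163,000

Full credit = 5 × $255 = $1,275.
After 84 increments the reduction is 84 × $15 = $1,260, leaving $15; one more increment wipes it out. Increment 84 ends at excess 84 × $750 = $63,000, so the highest qualifying income is $100,000 + $63,000 = $163,000.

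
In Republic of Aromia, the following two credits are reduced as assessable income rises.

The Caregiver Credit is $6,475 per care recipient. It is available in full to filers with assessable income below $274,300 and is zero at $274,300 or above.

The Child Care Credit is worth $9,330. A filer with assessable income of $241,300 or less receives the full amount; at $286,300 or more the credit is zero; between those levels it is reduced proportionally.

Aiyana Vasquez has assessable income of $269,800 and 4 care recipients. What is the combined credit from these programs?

$29,321

Caregiver Credit: base = 4 × $6,475 = $25,900. $269,800 is below the $274,300 cutoff, so the full $25,900 applies.
Child Care Credit: $269,800 is $28,500 into a $45,000 phase-out range, leaving 16,500/45,000 of the credit: $9,330 × 16,500/45,000 = $3,421.
Total: $25,900 + $3,421 = $29,321.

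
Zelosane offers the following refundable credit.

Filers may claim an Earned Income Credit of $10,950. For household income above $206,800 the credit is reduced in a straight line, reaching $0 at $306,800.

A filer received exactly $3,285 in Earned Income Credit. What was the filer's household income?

$276,800

$3,285 is 3,285/10,950 of the full $10,950, so 7,665/10,950 of the $100,000 range has been used: income = $206,800 + $100,000 × 7,665/10,950 = $276,800.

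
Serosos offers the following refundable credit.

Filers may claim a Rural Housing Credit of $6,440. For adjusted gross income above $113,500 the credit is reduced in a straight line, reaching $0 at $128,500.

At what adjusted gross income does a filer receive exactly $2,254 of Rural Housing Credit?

$123,250

$2,254 is 2,254/6,440 of the full $6,440, so 4,186/6,440 of the $15,000 range has been used: income = $113,500 + $15,000 × 4,186/6,440 = $123,250.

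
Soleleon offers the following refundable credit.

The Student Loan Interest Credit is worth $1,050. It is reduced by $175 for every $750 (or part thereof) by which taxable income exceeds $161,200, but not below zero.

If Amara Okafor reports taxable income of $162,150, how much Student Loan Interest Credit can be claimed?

Student Loan Interest Credit: income exceeds $161,200 by $950, which is 2 full-or-partial $750 increments; reduction = 2 × $175 = $350, leaving $700.

$700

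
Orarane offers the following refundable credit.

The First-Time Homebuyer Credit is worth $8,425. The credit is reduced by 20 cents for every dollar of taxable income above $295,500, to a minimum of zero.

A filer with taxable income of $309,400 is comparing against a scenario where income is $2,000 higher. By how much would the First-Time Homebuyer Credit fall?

$400

At $309,400 — 20% of the $13,900 excess over $295,500 is $2,780; credit = $8,425 − $2,780 = $5,645.
At $311,400 — 20% of the $15,900 excess over $295,500 is $3,180; credit = $8,425 − $3,180 = $5,245.
Lost: $5,645 − $5,245 = $400.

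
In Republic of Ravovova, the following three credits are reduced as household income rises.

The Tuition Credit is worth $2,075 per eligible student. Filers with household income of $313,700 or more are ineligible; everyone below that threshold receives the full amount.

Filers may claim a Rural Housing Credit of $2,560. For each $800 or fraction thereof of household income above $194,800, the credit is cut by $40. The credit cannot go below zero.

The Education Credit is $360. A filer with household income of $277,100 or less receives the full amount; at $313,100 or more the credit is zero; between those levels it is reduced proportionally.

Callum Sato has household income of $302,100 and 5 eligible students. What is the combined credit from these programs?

Tuition Credit: base = 5 × $2,075 = $10,375. $302,100 is below the $313,700 cutoff, so the full $10,375 applies.
Rural Housing Credit: income exceeds $194,800 by $107,300 → 135 increments × $40 = $5,400 ≥ base, so the credit is $0.
Education Credit: $302,100 is $25,000 into a $36,000 phase-out range, leaving 11,000/36,000 of the credit: $360 × 11,000/36,000 = $110.
Total: $10,375 + $0 + $110 = $10,485.

$10,485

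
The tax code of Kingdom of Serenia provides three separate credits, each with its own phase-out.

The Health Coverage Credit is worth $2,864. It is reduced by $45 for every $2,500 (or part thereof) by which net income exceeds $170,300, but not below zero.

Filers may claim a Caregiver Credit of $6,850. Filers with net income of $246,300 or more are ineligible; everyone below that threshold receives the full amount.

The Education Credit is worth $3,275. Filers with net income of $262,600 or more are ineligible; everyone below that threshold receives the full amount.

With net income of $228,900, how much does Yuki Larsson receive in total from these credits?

$11,909

Health Coverage Credit: income exceeds $170,300 by $58,600, which is 24 full-or-partial $2,500 increments; reduction = 24 × $45 = $1,080, leaving $1,784.
Caregiver Credit: $228,900 is below the $246,300 cutoff, so the full $6,850 applies.
Education Credit: $228,900 is below the $262,600 cutoff, so the full $3,275 applies.
Total: $1,784 + $6,850 + $3,275 = $11,909.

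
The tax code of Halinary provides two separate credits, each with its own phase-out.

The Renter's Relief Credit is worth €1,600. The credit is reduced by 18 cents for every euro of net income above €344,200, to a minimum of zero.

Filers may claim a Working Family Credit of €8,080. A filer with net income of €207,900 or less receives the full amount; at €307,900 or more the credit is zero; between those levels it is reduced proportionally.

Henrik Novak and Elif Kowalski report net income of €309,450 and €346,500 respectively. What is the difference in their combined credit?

Henrik (€309,450): Renter's Relief Credit: €309,450 is at or below the €344,200 threshold, so the full €1,600 applies. Working Family Credit: €309,450 is at or above €307,900, so the credit is €0. total €1,600 + €0 = €1,600
Elif (€346,500): Renter's Relief Credit: 18% of the €2,300 excess over €344,200 is €414; credit = €1,600 − €414 = €1,186. Working Family Credit: €346,500 is at or above €307,900, so the credit is €0. total €1,186 + €0 = €1,186
Difference: |€1,600 − €1,186| = €414.

€414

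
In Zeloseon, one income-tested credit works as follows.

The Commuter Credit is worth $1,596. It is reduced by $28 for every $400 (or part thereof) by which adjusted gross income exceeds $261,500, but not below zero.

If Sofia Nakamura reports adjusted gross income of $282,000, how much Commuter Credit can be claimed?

Commuter Credit: income exceeds $261,500 by $20,500, which is 52 full-or-partial $400 increments; reduction = 52 × $28 = $1,456, leaving $140.

$140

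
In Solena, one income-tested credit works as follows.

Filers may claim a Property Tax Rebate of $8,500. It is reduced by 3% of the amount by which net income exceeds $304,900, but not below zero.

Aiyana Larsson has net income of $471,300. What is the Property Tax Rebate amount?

Property Tax Rebate: 3% of the $166,400 excess over $304,900 is $4,992; credit = $8,500 − $4,992 = $3,508.

$3,508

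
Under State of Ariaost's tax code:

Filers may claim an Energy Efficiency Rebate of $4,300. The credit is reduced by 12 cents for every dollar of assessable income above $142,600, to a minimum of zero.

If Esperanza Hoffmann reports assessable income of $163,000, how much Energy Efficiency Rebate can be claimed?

Energy Efficiency Rebate: 12% of the $20,400 excess over $142,600 is $2,448; credit = $4,300 − $2,448 = $1,852.

$1,852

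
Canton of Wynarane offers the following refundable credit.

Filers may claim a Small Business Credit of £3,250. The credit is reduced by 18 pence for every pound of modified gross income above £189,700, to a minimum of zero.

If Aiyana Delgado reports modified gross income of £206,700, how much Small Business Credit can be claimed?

£190

Small Business Credit: 18% of the £17,000 excess over £189,700 is £3,060; credit = £3,250 − £3,060 = £190.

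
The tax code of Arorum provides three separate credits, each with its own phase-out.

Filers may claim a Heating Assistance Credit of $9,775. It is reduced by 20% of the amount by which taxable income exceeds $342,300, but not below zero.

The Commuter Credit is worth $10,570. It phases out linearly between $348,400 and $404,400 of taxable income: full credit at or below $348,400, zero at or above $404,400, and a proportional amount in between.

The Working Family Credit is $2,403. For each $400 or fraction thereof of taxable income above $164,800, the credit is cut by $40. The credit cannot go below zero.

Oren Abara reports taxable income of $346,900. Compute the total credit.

$19,425

Heating Assistance Credit: 20% of the $4,600 excess over $342,300 is $920; credit = $9,775 − $920 = $8,855.
Commuter Credit: $346,900 is at or below the $348,400 threshold, so the full $10,570 applies.
Working Family Credit: income exceeds $164,800 by $182,100 → 456 increments × $40 = $18,240 ≥ base, so the credit is $0.
Total: $8,855 + $10,570 + $0 = $19,425.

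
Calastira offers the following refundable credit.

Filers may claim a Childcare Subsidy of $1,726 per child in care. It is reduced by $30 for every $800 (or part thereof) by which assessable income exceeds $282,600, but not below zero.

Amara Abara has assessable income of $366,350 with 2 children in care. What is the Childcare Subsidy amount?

$302

Childcare Subsidy: base = 2 × $1,726 = $3,452. income exceeds $282,600 by $83,750, which is 105 full-or-partial $800 increments; reduction = 105 × $30 = $3,150, leaving $302.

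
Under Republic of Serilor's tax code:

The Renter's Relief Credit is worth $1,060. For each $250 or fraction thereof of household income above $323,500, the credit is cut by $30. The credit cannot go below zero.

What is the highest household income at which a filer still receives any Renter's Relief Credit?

After 35 increments the reduction is 35 × $30 = $1,050, leaving $10; one more increment wipes it out. Increment 35 ends at excess 35 × $250 = $8,750, so the highest qualifying income is $323,500 + $8,750 = $332,250.

$332,250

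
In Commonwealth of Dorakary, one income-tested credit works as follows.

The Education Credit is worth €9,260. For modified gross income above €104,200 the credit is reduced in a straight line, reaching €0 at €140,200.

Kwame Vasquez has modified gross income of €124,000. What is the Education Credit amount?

€4,167

Education Credit: €124,000 is €19,800 into a €36,000 phase-out range, leaving 16,200/36,000 of the credit: €9,260 × 16,200/36,000 = €4,167.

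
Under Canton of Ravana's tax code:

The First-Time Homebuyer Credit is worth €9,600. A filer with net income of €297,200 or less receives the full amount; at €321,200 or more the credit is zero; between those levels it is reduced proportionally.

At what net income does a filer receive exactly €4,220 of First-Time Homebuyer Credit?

€310,650

€4,220 is 4,220/9,600 of the full €9,600, so 5,380/9,600 of the €24,000 range has been used: income = €297,200 + €24,000 × 5,380/9,600 = €310,650.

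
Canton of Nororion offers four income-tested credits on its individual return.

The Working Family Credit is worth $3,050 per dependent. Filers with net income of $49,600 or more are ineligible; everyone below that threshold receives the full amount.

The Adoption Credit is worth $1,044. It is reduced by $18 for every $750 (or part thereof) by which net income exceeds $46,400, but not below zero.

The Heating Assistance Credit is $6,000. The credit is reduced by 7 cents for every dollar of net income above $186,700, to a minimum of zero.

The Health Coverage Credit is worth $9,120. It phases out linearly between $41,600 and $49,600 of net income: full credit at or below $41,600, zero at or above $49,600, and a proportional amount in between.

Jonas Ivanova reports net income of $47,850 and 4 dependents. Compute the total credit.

Working Family Credit: base = 4 × $3,050 = $12,200. $47,850 is below the $49,600 cutoff, so the full $12,200 applies.
Adoption Credit: income exceeds $46,400 by $1,450, which is 2 full-or-partial $750 increments; reduction = 2 × $18 = $36, leaving $1,008.
Heating Assistance Credit: $47,850 is at or below the $186,700 threshold, so the full $6,000 applies.
Health Coverage Credit: $47,850 is $6,250 into a $8,000 phase-out range, leaving 1,750/8,000 of the credit: $9,120 × 1,750/8,000 = $1,995.
Total: $12,200 + $1,008 + $6,000 + $1,995 = $21,203.

$21,203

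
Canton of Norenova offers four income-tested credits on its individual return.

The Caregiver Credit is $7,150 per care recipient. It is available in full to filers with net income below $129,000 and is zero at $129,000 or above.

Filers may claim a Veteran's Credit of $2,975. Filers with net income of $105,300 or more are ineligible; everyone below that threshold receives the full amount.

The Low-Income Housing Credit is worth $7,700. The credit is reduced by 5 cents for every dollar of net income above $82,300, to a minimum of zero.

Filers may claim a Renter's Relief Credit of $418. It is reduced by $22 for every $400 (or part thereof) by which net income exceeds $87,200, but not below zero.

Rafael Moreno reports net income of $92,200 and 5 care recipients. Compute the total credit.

Caregiver Credit: base = 5 × $7,150 = $35,750. $92,200 is below the $129,000 cutoff, so the full $35,750 applies.
Veteran's Credit: $92,200 is below the $105,300 cutoff, so the full $2,975 applies.
Low-Income Housing Credit: 5% of the $9,900 excess over $82,300 is $495; credit = $7,700 − $495 = $7,205.
Renter's Relief Credit: income exceeds $87,200 by $5,000, which is 13 full-or-partial $400 increments; reduction = 13 × $22 = $286, leaving $132.
Total: $35,750 + $2,975 + $7,205 + $132 = $46,062.

$46,062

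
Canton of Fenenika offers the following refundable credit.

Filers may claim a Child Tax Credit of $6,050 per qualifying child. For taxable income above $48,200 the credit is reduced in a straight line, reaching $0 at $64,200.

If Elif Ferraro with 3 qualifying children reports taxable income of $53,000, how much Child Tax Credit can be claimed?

$12,705

Child Tax Credit: base = 3 × $6,050 = $18,150. $53,000 is $4,800 into a $16,000 phase-out range, leaving 11,200/16,000 of the credit: $18,150 × 11,200/16,000 = $12,705.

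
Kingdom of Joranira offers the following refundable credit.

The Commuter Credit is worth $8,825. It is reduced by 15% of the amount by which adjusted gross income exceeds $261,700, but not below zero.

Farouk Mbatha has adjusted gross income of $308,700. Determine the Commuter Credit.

Commuter Credit: 15% of the $47,000 excess over $261,700 is $7,050; credit = $8,825 − $7,050 = $1,775.

$1,775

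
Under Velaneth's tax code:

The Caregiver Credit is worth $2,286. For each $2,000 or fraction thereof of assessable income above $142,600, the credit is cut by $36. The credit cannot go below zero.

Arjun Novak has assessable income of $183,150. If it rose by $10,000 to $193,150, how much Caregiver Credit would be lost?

$180

At $183,150 — income exceeds $142,600 by $40,550, which is 21 full-or-partial $2,000 increments; reduction = 21 × $36 = $756, leaving $1,530.
At $193,150 — income exceeds $142,600 by $50,550, which is 26 full-or-partial $2,000 increments; reduction = 26 × $36 = $936, leaving $1,350.
Lost: $1,530 − $1,350 = $180.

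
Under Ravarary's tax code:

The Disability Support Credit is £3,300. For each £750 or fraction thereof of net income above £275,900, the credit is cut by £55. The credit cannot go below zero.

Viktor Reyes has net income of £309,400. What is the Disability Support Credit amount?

£825

Disability Support Credit: income exceeds £275,900 by £33,500, which is 45 full-or-partial £750 increments; reduction = 45 × £55 = £2,475, leaving £825.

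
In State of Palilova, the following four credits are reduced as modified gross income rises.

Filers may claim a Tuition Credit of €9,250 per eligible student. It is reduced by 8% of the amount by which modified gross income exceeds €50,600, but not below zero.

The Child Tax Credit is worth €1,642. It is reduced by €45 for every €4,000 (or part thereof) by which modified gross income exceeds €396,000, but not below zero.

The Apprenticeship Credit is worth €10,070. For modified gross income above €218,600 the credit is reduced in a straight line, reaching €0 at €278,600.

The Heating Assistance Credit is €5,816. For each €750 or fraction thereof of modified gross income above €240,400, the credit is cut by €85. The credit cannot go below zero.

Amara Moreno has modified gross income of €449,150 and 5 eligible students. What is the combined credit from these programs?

Tuition Credit: base = 5 × €9,250 = €46,250. 8% of the €398,550 excess over €50,600 is €31,884; credit = €46,250 − €31,884 = €14,366.
Child Tax Credit: income exceeds €396,000 by €53,150, which is 14 full-or-partial €4,000 increments; reduction = 14 × €45 = €630, leaving €1,012.
Apprenticeship Credit: €449,150 is at or above €278,600, so the credit is €0.
Heating Assistance Credit: income exceeds €240,400 by €208,750 → 279 increments × €85 = €23,715 ≥ base, so the credit is €0.
Total: €14,366 + €1,012 + €0 + €0 = €15,378.

€15,378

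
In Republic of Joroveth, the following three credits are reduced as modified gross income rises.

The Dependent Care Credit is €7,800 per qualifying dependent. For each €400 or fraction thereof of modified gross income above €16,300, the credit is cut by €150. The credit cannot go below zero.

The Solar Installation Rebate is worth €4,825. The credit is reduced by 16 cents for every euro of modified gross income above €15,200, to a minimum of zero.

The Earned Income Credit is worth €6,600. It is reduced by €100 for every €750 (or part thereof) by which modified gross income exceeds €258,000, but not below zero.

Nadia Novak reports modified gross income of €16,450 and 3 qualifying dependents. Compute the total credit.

Dependent Care Credit: base = 3 × €7,800 = €23,400. income exceeds €16,300 by €150, which is 1 full-or-partial €400 increment; reduction = 1 × €150 = €150, leaving €23,250.
Solar Installation Rebate: 16% of the €1,250 excess over €15,200 is €200; credit = €4,825 − €200 = €4,625.
Earned Income Credit: €16,450 is at or below the €258,000 threshold, so the full €6,600 applies.
Total: €23,250 + €4,625 + €6,600 = €34,475.

€34,475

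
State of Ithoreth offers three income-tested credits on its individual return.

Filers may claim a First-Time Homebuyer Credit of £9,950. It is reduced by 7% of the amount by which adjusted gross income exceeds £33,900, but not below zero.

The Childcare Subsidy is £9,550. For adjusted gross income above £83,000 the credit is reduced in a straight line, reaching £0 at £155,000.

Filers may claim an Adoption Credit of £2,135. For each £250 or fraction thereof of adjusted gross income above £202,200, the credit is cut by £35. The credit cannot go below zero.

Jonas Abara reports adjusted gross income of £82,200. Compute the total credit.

First-Time Homebuyer Credit: 7% of the £48,300 excess over £33,900 is £3,381; credit = £9,950 − £3,381 = £6,569.
Childcare Subsidy: £82,200 is at or below the £83,000 threshold, so the full £9,550 applies.
Adoption Credit: £82,200 is at or below the £202,200 threshold, so the full £2,135 applies.
Total: £6,569 + £9,550 + £2,135 = £18,254.

£18,254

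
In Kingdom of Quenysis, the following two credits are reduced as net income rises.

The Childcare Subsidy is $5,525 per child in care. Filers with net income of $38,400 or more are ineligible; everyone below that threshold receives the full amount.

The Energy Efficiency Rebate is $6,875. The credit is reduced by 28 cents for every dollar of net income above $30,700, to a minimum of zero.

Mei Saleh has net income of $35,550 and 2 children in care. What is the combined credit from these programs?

$16,567

Childcare Subsidy: base = 2 × $5,525 = $11,050. $35,550 is below the $38,400 cutoff, so the full $11,050 applies.
Energy Efficiency Rebate: 28% of the $4,850 excess over $30,700 is $1,358; credit = $6,875 − $1,358 = $5,517.
Total: $11,050 + $5,517 = $16,567.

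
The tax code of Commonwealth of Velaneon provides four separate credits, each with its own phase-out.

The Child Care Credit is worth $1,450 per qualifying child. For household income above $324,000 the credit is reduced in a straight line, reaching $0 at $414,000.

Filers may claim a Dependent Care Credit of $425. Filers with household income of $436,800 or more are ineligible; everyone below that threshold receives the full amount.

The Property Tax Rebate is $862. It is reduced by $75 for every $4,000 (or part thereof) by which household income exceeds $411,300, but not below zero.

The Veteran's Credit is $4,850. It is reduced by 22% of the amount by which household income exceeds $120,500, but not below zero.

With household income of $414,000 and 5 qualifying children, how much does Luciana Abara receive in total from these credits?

$1,212

Child Care Credit: base = 5 × $1,450 = $7,250. $414,000 is at or above $414,000, so the credit is $0.
Dependent Care Credit: $414,000 is below the $436,800 cutoff, so the full $425 applies.
Property Tax Rebate: income exceeds $411,300 by $2,700, which is 1 full-or-partial $4,000 increment; reduction = 1 × $75 = $75, leaving $787.
Veteran's Credit: 22% of the $293,500 excess over $120,500 is $64,570 ≥ base, so the credit is $0.
Total: $0 + $425 + $787 + $0 = $1,212.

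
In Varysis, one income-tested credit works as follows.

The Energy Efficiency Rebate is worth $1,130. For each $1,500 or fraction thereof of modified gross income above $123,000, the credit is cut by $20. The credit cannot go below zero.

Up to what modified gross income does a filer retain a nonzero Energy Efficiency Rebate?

$207,000

After 56 increments the reduction is 56 × $20 = $1,120, leaving $10; one more increment wipes it out. Increment 56 ends at excess 56 × $1,500 = $84,000, so the highest qualifying income is $123,000 + $84,000 = $207,000.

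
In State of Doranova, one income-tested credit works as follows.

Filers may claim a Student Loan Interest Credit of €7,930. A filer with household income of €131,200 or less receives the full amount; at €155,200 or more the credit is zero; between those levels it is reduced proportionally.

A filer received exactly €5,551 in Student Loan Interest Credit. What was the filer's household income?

€138,400

€5,551 is 5,551/7,930 of the full €7,930, so 2,379/7,930 of the €24,000 range has been used: income = €131,200 + €24,000 × 2,379/7,930 = €138,400.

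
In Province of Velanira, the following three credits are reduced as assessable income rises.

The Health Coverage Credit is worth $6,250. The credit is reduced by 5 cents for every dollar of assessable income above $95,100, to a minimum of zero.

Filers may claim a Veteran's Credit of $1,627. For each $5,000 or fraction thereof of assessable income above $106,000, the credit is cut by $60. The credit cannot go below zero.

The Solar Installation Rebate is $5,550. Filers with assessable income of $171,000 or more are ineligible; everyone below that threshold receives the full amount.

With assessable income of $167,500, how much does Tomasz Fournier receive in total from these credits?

Health Coverage Credit: 5% of the $72,400 excess over $95,100 is $3,620; credit = $6,250 − $3,620 = $2,630.
Veteran's Credit: income exceeds $106,000 by $61,500, which is 13 full-or-partial $5,000 increments; reduction = 13 × $60 = $780, leaving $847.
Solar Installation Rebate: $167,500 is below the $171,000 cutoff, so the full $5,550 applies.
Total: $2,630 + $847 + $5,550 = $9,027.

$9,027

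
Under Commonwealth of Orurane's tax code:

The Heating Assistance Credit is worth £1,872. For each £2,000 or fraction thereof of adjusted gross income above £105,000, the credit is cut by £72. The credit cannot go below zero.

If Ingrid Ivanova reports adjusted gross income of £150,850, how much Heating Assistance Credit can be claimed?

Heating Assistance Credit: income exceeds £105,000 by £45,850, which is 23 full-or-partial £2,000 increments; reduction = 23 × £72 = £1,656, leaving £216.

£216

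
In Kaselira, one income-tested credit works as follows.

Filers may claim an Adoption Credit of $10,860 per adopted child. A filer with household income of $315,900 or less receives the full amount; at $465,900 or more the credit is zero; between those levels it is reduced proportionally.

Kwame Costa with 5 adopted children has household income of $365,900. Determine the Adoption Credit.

$36,200

Adoption Credit: base = 5 × $10,860 = $54,300. $365,900 is $50,000 into a $150,000 phase-out range, leaving 100,000/150,000 of the credit: $54,300 × 100,000/150,000 = $36,200.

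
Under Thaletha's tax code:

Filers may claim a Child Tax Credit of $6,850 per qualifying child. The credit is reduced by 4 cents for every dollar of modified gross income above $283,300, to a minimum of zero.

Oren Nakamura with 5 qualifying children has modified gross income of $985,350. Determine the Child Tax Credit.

$6,168

Child Tax Credit: base = 5 × $6,850 = $34,250. 4% of the $702,050 excess over $283,300 is $28,082; credit = $34,250 − $28,082 = $6,168.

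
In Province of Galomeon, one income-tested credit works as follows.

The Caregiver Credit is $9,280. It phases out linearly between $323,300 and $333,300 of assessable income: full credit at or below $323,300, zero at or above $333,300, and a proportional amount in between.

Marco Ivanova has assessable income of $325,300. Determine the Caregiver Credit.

Caregiver Credit: $325,300 is $2,000 into a $10,000 phase-out range, leaving 8,000/10,000 of the credit: $9,280 × 8,000/10,000 = $7,424.

$7,424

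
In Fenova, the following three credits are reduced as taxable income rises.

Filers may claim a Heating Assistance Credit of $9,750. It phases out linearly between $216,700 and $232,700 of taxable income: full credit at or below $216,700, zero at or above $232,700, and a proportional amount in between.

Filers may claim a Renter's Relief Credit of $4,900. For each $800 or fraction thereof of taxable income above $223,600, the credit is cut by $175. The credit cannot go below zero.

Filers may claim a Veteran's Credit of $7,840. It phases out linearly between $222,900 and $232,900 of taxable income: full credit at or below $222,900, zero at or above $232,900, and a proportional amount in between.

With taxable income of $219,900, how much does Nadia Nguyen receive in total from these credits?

Heating Assistance Credit: $219,900 is $3,200 into a $16,000 phase-out range, leaving 12,800/16,000 of the credit: $9,750 × 12,800/16,000 = $7,800.
Renter's Relief Credit: $219,900 is at or below the $223,600 threshold, so the full $4,900 applies.
Veteran's Credit: $219,900 is at or below the $222,900 threshold, so the full $7,840 applies.
Total: $7,800 + $4,900 + $7,840 = $20,540.

$20,540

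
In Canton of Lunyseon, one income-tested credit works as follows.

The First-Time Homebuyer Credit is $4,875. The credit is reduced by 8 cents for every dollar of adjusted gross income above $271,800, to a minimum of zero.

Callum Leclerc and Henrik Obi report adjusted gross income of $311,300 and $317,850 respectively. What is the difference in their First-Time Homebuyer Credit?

$524

Callum ($311,300): First-Time Homebuyer Credit: 8% of the $39,500 excess over $271,800 is $3,160; credit = $4,875 − $3,160 = $1,715.
Henrik ($317,850): First-Time Homebuyer Credit: 8% of the $46,050 excess over $271,800 is $3,684; credit = $4,875 − $3,684 = $1,191.
Difference: |$1,715 − $1,191| = $524.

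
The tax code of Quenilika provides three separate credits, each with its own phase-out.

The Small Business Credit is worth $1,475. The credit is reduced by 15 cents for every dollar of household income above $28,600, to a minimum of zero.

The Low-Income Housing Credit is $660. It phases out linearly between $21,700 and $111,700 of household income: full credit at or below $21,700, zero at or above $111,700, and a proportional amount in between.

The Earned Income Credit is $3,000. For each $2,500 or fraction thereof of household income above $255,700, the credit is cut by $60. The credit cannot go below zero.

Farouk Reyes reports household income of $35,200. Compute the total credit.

$4,046

Small Business Credit: 15% of the $6,600 excess over $28,600 is $990; credit = $1,475 − $990 = $485.
Low-Income Housing Credit: $35,200 is $13,500 into a $90,000 phase-out range, leaving 76,500/90,000 of the credit: $660 × 76,500/90,000 = $561.
Earned Income Credit: $35,200 is at or below the $255,700 threshold, so the full $3,000 applies.
Total: $485 + $561 + $3,000 = $4,046.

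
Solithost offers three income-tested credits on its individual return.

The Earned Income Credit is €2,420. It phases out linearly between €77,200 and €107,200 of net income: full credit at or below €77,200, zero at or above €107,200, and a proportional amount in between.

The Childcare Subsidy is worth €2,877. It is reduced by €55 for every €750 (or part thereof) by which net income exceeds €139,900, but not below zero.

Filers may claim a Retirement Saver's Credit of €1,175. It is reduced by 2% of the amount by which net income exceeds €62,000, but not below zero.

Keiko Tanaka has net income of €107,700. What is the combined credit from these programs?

Earned Income Credit: €107,700 is at or above €107,200, so the credit is €0.
Childcare Subsidy: €107,700 is at or below the €139,900 threshold, so the full €2,877 applies.
Retirement Saver's Credit: 2% of the €45,700 excess over €62,000 is €914; credit = €1,175 − €914 = €261.
Total: €0 + €2,877 + €261 = €3,138.

€3,138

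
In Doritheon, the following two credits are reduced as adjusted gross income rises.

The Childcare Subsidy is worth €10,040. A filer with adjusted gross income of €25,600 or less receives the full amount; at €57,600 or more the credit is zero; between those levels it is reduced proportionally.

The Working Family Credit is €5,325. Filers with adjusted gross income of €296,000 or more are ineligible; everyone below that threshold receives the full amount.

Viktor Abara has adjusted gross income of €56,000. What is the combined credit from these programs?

Childcare Subsidy: €56,000 is €30,400 into a €32,000 phase-out range, leaving 1,600/32,000 of the credit: €10,040 × 1,600/32,000 = €502.
Working Family Credit: €56,000 is below the €296,000 cutoff, so the full €5,325 applies.
Total: €502 + €5,325 = €5,827.

€5,827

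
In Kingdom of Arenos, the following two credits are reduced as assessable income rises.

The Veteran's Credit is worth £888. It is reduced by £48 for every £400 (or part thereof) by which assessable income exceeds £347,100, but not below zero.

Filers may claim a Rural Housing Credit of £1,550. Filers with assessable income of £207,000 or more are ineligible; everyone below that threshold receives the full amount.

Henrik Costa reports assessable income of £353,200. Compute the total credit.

Veteran's Credit: income exceeds £347,100 by £6,100, which is 16 full-or-partial £400 increments; reduction = 16 × £48 = £768, leaving £120.
Rural Housing Credit: £353,200 meets or exceeds the £207,000 cutoff, so the credit is £0.
Total: £120 + £0 = £120.

£120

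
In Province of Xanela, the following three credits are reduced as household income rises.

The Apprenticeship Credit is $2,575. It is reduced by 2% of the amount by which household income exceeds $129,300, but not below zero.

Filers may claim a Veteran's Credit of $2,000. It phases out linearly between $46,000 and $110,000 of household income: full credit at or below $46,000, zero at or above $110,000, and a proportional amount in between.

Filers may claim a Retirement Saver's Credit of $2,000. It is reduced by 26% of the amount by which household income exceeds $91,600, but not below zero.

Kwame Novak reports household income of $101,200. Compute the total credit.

Apprenticeship Credit: $101,200 is at or below the $129,300 threshold, so the full $2,575 applies.
Veteran's Credit: $101,200 is $55,200 into a $64,000 phase-out range, leaving 8,800/64,000 of the credit: $2,000 × 8,800/64,000 = $275.
Retirement Saver's Credit: 26% of the $9,600 excess over $91,600 is $2,496 ≥ base, so the credit is $0.
Total: $2,575 + $275 + $0 = $2,850.

$2,850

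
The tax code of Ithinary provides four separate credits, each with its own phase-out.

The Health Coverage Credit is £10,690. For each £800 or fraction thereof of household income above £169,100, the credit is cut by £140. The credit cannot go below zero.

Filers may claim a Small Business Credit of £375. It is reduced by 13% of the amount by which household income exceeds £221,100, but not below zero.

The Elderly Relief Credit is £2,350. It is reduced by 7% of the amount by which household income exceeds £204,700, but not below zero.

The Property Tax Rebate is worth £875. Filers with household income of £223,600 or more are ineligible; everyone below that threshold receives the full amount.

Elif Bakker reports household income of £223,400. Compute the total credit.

£3,162

Health Coverage Credit: income exceeds £169,100 by £54,300, which is 68 full-or-partial £800 increments; reduction = 68 × £140 = £9,520, leaving £1,170.
Small Business Credit: 13% of the £2,300 excess over £221,100 is £299; credit = £375 − £299 = £76.
Elderly Relief Credit: 7% of the £18,700 excess over £204,700 is £1,309; credit = £2,350 − £1,309 = £1,041.
Property Tax Rebate: £223,400 is below the £223,600 cutoff, so the full £875 applies.
Total: £1,170 + £76 + £1,041 + £875 = £3,162.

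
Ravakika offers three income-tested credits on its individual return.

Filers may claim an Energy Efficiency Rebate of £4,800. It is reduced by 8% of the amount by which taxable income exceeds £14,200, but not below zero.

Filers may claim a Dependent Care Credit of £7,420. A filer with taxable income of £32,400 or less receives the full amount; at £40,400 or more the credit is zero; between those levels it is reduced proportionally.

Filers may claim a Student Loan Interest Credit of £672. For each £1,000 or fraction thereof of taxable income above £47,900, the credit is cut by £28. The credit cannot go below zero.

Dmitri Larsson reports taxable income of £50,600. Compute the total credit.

£2,476

Energy Efficiency Rebate: 8% of the £36,400 excess over £14,200 is £2,912; credit = £4,800 − £2,912 = £1,888.
Dependent Care Credit: £50,600 is at or above £40,400, so the credit is £0.
Student Loan Interest Credit: income exceeds £47,900 by £2,700, which is 3 full-or-partial £1,000 increments; reduction = 3 × £28 = £84, leaving £588.
Total: £1,888 + £0 + £588 = £2,476.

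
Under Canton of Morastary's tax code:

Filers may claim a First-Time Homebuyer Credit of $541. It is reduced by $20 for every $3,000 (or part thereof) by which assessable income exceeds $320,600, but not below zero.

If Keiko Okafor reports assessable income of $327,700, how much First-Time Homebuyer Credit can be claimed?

$481

First-Time Homebuyer Credit: income exceeds $320,600 by $7,100, which is 3 full-or-partial $3,000 increments; reduction = 3 × $20 = $60, leaving $481.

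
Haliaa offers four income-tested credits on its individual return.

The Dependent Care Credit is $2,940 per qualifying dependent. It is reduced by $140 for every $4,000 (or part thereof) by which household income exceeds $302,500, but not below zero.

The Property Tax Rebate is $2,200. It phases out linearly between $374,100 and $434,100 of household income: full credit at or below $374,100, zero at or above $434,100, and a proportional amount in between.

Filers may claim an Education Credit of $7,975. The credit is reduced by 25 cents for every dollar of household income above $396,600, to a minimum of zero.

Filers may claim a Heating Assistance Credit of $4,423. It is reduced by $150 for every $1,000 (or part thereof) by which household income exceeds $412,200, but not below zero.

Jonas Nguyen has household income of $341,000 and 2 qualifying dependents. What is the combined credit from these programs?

Dependent Care Credit: base = 2 × $2,940 = $5,880. income exceeds $302,500 by $38,500, which is 10 full-or-partial $4,000 increments; reduction = 10 × $140 = $1,400, leaving $4,480.
Property Tax Rebate: $341,000 is at or below the $374,100 threshold, so the full $2,200 applies.
Education Credit: $341,000 is at or below the $396,600 threshold, so the full $7,975 applies.
Heating Assistance Credit: $341,000 is at or below the $412,200 threshold, so the full $4,423 applies.
Total: $4,480 + $2,200 + $7,975 + $4,423 = $19,078.

$19,078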